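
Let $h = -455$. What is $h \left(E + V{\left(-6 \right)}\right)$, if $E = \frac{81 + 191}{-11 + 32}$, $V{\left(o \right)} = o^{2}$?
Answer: $- \frac{66820}{3} \approx -22273.0$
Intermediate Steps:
$E = \frac{272}{21} \approx 12.952$
$h \left(E + V{\left(-6 \right)}\right) = - 455 \left(\frac{272}{21} + \left(-6\right)^{2}\right) = - 455 \left(\frac{272}{21} + 36\right) = \left(-455\right) \frac{1028}{21} = - \frac{66820}{3}$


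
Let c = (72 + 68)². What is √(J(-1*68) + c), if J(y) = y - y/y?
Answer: √19531 ≈ 139.75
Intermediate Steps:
J(y) = -1 + y (J(y) = y - 1*1 = y - 1 = -1 + y)
c = 19600 (c = 140² = 19600)
√(J(-1*68) + c) = √((-1 - 1*68) + 19600) = √((-1 - 68) + 19600) = √(-69 + 19600) = √19531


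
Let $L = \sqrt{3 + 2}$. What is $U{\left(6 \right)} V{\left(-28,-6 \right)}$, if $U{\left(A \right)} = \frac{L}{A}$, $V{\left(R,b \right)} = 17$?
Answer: $\frac{17 \sqrt{5}}{6} \approx 6.3355$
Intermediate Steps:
$L = \sqrt{5} \approx 2.2361$
$U{\left(A \right)} = \frac{\sqrt{5}}{A}$
$U{\left(6 \right)} V{\left(-28,-6 \right)} = \frac{\sqrt{5}}{6} \cdot 17 = \frac{17 \sqrt{5}}{6}$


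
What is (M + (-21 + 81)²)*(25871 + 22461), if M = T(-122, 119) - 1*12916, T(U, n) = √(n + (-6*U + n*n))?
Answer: -450260912 + 289992*√417 ≈ -4.4434e+8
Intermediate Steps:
T(U, n) = √(n + n² - 6*U) (T(U, n) = √(n + (-6*U + n²)) = √(n + (n² - 6*U)) = √(n + n² - 6*U))
M = -12916 + 6*√417 (M = √(119 + 119² - 6*(-122)) - 1*12916 = √(119 + 14161 + 732) - 12916 = √15012 - 12916 = 6*√417 - 12916 = -12916 + 6*√417 ≈ -12793.)
(M + (-21 + 81)²)*(25871 + 22461) = ((-12916 + 6*√417) + (-21 + 81)²)*(25871 + 22461) = ((-12916 + 6*√417) + 60²)*48332 = ((-12916 + 6*√417) + 3600)*48332 = (-9316 + 6*√417)*48332 = -450260912 + 289992*√417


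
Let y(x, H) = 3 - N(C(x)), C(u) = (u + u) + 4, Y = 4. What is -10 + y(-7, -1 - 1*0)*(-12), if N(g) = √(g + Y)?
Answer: -46 + 12*I*√6 ≈ -46.0 + 29.394*I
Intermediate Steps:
C(u) = 4 + 2*u (C(u) = 2*u + 4 = 4 + 2*u)
N(g) = √(4 + g) (N(g) = √(g + 4) = √(4 + g))
y(x, H) = 3 - √(8 + 2*x) (y(x, H) = 3 - √(4 + (4 + 2*x)) = 3 - √(8 + 2*x))
-10 + y(-7, -1 - 1*0)*(-12) = -10 + (3 - √(8 + 2*(-7)))*(-12) = -10 + (3 - √(8 - 14))*(-12) = -10 + (3 - √(-6))*(-12) = -10 + (3 - I*√6)*(-12) = -10 + (-36 + 12*I*√6) = -46 + 12*I*√6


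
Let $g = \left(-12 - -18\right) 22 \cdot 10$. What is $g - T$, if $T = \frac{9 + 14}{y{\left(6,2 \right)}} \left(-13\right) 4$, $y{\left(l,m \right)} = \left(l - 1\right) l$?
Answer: $\frac{20398}{15} \approx 1359.9$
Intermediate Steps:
$y{\left(l,m \right)} = l \left(-1 + l\right)$ ($y{\left(l,m \right)} = \left(l - 1\right) l = \left(-1 + l\right) l = l \left(-1 + l\right)$)
$g = 1320$ ($g = \left(-12 + 18\right) 22 \cdot 10 = 6 \cdot 22 \cdot 10 = 132 \cdot 10 = 1320$)
$T = - \frac{598}{15}$ ($T = \frac{9 + 14}{6 \left(-1 + 6\right)} \left(-13\right) 4 = \frac{23}{6 \cdot 5} \left(-13\right) 4 = \frac{23}{30} \left(-13\right) 4 = \left(- \frac{299}{30}\right) 4 = - \frac{598}{15} \approx -39.867$)
$g - T = 1320 - - \frac{598}{15} = 1320 + \frac{598}{15} = \frac{20398}{15}$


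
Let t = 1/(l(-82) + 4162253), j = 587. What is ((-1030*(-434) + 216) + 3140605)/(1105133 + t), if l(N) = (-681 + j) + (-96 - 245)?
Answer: 14931941254938/4599362411795 ≈ 3.2465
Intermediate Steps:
l(N) = -435 (l(N) = (-681 + 587) + (-96 - 245) = -94 - 341 = -435)
t = 1/4161818 (t = 1/(-435 + 4162253) = 1/4161818 ≈ 2.4028e-7)
((-1030*(-434) + 216) + 3140605)/(1105133 + t) = ((-1030*(-434) + 216) + 3140605)/(1105133 + 1/4161818) = ((447020 + 216) + 3140605)/(4599362411795/4161818) = (447236 + 3140605)*(4161818/4599362411795) = 3587841*(4161818/4599362411795) = 14931941254938/4599362411795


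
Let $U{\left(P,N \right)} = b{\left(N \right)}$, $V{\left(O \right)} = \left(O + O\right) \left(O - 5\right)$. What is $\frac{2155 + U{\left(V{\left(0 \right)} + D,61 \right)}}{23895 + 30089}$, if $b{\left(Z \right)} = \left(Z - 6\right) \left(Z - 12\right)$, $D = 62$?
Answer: $\frac{2425}{26992} \approx 0.089841$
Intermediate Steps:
$V{\left(O \right)} = 2 O \left(-5 + O\right)$
$b{\left(Z \right)} = \left(-12 + Z\right) \left(-6 + Z\right)$ ($b{\left(Z \right)} = \left(-6 + Z\right) \left(-12 + Z\right) = \left(-12 + Z\right) \left(-6 + Z\right)$)
$U{\left(P,N \right)} = 72 + N^{2} - 18 N$
$\frac{2155 + U{\left(V{\left(0 \right)} + D,61 \right)}}{23895 + 30089} = \frac{2155 + \left(72 + 61^{2} - 1098\right)}{23895 + 30089} = \frac{2155 + \left(72 + 3721 - 1098\right)}{53984} = \left(2155 + 2695\right) \frac{1}{53984} = 4850 \cdot \frac{1}{53984} = \frac{2425}{26992}$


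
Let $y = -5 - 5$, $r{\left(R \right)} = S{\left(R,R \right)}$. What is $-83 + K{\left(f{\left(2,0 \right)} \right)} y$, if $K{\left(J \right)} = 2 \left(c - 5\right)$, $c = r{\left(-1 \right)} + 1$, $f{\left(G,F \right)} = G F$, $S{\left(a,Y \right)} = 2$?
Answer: $-43$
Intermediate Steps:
$r{\left(R \right)} = 2$
$f{\left(G,F \right)} = F G$
$c = 3$ ($c = 2 + 1 = 3$)
$y = -10$ ($y = -5 - 5 = -10$)
$K{\left(J \right)} = -4$ ($K{\left(J \right)} = 2 \left(3 - 5\right) = 2 \left(-2\right) = -4$)
$-83 + K{\left(f{\left(2,0 \right)} \right)} y = -83 - -40 = -83 + 40 = -43$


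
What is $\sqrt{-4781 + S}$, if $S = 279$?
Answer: $i \sqrt{4502} \approx 67.097 i$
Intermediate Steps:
$\sqrt{-4781 + S} = \sqrt{-4781 + 279} = \sqrt{-4502} = i \sqrt{4502}$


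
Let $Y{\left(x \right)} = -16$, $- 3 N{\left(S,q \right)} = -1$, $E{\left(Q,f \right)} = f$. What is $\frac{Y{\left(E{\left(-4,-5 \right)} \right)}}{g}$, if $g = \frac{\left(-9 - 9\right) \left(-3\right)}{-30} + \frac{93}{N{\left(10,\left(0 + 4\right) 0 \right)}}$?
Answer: $- \frac{40}{693} \approx -0.05772$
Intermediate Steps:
$N{\left(S,q \right)} = \frac{1}{3}$ ($N{\left(S,q \right)} = \left(- \frac{1}{3}\right) \left(-1\right) = \frac{1}{3}$)
$g = \frac{1386}{5}$ ($g = \frac{\left(-9 - 9\right) \left(-3\right)}{-30} + 93 \frac{1}{\frac{1}{3}} = \left(-18\right) \left(-3\right) \left(- \frac{1}{30}\right) + 93 \cdot 3 = 54 \left(- \frac{1}{30}\right) + 279 = - \frac{9}{5} + 279 = \frac{1386}{5} \approx 277.2$)
$\frac{Y{\left(E{\left(-4,-5 \right)} \right)}}{g} = - \frac{16}{\frac{1386}{5}} = \left(-16\right) \frac{5}{1386} = - \frac{40}{693}$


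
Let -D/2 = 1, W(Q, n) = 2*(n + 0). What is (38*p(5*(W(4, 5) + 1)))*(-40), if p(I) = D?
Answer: 3040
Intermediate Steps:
W(Q, n) = 2*n
D = -2 (D = -2*1 = -2)
p(I) = -2
(38*p(5*(W(4, 5) + 1)))*(-40) = (38*(-2))*(-40) = -76*(-40) = 3040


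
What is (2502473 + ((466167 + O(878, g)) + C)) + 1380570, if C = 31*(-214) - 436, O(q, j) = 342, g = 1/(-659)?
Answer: 4342482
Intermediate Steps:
g = -1/659 ≈ -0.0015175
C = -7070 (C = -6634 - 436 = -7070)
(2502473 + ((466167 + O(878, g)) + C)) + 1380570 = (2502473 + ((466167 + 342) - 7070)) + 1380570 = (2502473 + (466509 - 7070)) + 1380570 = (2502473 + 459439) + 1380570 = 2961912 + 1380570 = 4342482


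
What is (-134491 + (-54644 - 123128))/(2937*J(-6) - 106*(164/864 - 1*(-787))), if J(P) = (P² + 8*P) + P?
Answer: 33724404/14721277 ≈ 2.2909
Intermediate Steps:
J(P) = P² + 9*P
(-134491 + (-54644 - 123128))/(2937*J(-6) - 106*(164/864 - 1*(-787))) = (-134491 + (-54644 - 123128))/(2937*(-6*(9 - 6)) - 106*(164/864 - 1*(-787))) = (-134491 - 177772)/(2937*(-6*3) - 106*(164*(1/864) + 787)) = -312263/(2937*(-18) - 106*(41/216 + 787)) = -312263/(-52866 - 106*170033/216) = -312263/(-52866 - 9011749/108) = -312263/(-14721277/108) = -312263*(-108/14721277) = 33724404/14721277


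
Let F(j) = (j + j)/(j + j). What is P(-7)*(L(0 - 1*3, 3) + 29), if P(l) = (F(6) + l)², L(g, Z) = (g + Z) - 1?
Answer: 1008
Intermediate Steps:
F(j) = 1 (F(j) = (2*j)/((2*j)) = (2*j)*(1/(2*j)) = 1)
L(g, Z) = -1 + Z + g (L(g, Z) = (Z + g) - 1 = -1 + Z + g)
P(l) = (1 + l)²
P(-7)*(L(0 - 1*3, 3) + 29) = (1 - 7)²*((-1 + 3 + (0 - 1*3)) + 29) = (-6)²*((-1 + 3 + (0 - 3)) + 29) = 36*((-1 + 3 - 3) + 29) = 36*(-1 + 29) = 36*28 = 1008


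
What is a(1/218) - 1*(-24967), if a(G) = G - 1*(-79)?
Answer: 5460029/218 ≈ 25046.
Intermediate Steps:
a(G) = 79 + G (a(G) = G + 79 = 79 + G)
a(1/218) - 1*(-24967) = (79 + 1/218) - 1*(-24967) = (79 + 1/218) + 24967 = 17223/218 + 24967 = 5460029/218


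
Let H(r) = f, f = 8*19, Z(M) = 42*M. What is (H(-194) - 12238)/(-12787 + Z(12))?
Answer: 12086/12283 ≈ 0.98396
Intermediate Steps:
f = 152
H(r) = 152
(H(-194) - 12238)/(-12787 + Z(12)) = (152 - 12238)/(-12787 + 42*12) = -12086/(-12787 + 504) = -12086/(-12283) = -12086*(-1/12283) = 12086/12283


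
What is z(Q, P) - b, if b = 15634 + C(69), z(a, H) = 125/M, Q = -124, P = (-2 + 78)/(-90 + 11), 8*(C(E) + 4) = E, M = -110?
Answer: -1376299/88 ≈ -15640.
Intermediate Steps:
C(E) = -4 + E/8
P = -76/79 (P = 76/(-79) = 76*(-1/79) = -76/79 ≈ -0.96203)
z(a, H) = -25/22 (z(a, H) = 125/(-110) = 125*(-1/110) = -25/22)
b = 125109/8 (b = 15634 + (-4 + (⅛)*69) = 15634 + (-4 + 69/8) = 15634 + 37/8 = 125109/8 ≈ 15639.)
z(Q, P) - b = -25/22 - 1*125109/8 = -25/22 - 125109/8 = -1376299/88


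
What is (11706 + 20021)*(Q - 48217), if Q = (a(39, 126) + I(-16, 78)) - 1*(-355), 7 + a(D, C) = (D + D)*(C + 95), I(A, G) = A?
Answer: -972337369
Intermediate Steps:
a(D, C) = -7 + 2*D*(95 + C) (a(D, C) = -7 + (D + D)*(C + 95) = -7 + (2*D)*(95 + C) = -7 + 2*D*(95 + C))
Q = 17570 (Q = ((-7 + 190*39 + 2*126*39) - 16) - 1*(-355) = ((-7 + 7410 + 9828) - 16) + 355 = (17231 - 16) + 355 = 17215 + 355 = 17570)
(11706 + 20021)*(Q - 48217) = (11706 + 20021)*(17570 - 48217) = 31727*(-30647) = -972337369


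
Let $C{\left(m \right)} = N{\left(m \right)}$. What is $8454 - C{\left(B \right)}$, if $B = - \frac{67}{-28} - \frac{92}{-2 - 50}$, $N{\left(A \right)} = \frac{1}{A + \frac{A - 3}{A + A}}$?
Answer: $\frac{6684706778}{790737} \approx 8453.8$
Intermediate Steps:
$N{\left(A \right)} = \frac{1}{A + \frac{-3 + A}{2 A}}$
$B = \frac{1515}{364}$ ($B = \left(-67\right) \left(- \frac{1}{28}\right) - \frac{92}{-2 - 50} = \frac{67}{28} - \frac{92}{-52} = \frac{67}{28} - - \frac{23}{13} = \frac{67}{28} + \frac{23}{13} = \frac{1515}{364} \approx 4.1621$)
$C{\left(m \right)} = \frac{2 m}{-3 + m + 2 m^{2}}$
$8454 - C{\left(B \right)} = 8454 - 2 \cdot \frac{1515}{364} \frac{1}{-3 + \frac{1515}{364} + 2 \left(\frac{1515}{364}\right)^{2}} = 8454 - 2 \cdot \frac{1515}{364} \frac{1}{-3 + \frac{1515}{364} + 2 \cdot \frac{2295225}{132496}} = 8454 - 2 \cdot \frac{1515}{364} \frac{1}{-3 + \frac{1515}{364} + \frac{2295225}{66248}} = 8454 - 2 \cdot \frac{1515}{364} \frac{1}{\frac{2372211}{66248}} = 8454 - 2 \cdot \frac{1515}{364} \cdot \frac{66248}{2372211} = 8454 - \frac{183820}{790737} = \frac{6684706778}{790737}$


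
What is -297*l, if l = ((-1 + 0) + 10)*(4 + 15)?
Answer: -50787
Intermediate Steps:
l = 171 (l = (-1 + 10)*19 = 9*19 = 171)
-297*l = -297*171 = -50787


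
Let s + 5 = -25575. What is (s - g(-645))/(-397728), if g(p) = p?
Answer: 24935/397728 ≈ 0.062694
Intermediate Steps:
s = -25580 (s = -5 - 25575 = -25580)
(s - g(-645))/(-397728) = (-25580 - 1*(-645))/(-397728) = (-25580 + 645)*(-1/397728) = -24935*(-1/397728) = 24935/397728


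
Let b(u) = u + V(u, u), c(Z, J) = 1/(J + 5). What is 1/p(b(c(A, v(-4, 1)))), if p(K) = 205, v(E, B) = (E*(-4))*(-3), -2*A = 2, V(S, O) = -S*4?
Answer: 1/205 ≈ 0.0048781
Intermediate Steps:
V(S, O) = -4*S
A = -1 (A = -½*2 = -1)
v(E, B) = 12*E (v(E, B) = -4*E*(-3) = 12*E)
c(Z, J) = 1/(5 + J)
b(u) = -3*u (b(u) = u - 4*u = -3*u)
1/p(b(c(A, v(-4, 1)))) = 1/205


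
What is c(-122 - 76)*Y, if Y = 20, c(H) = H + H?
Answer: -7920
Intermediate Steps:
c(H) = 2*H
c(-122 - 76)*Y = (2*(-122 - 76))*20 = (2*(-198))*20 = -396*20 = -7920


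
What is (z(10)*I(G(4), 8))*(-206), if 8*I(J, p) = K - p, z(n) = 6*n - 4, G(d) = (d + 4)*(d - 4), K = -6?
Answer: 20188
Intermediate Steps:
G(d) = (-4 + d)*(4 + d) (G(d) = (4 + d)*(-4 + d) = (-4 + d)*(4 + d))
z(n) = -4 + 6*n
I(J, p) = -3/4 - p/8 (I(J, p) = (-6 - p)/8 = -3/4 - p/8)
(z(10)*I(G(4), 8))*(-206) = ((-4 + 6*10)*(-3/4 - 1/8*8))*(-206) = ((-4 + 60)*(-3/4 - 1))*(-206) = (56*(-7/4))*(-206) = -98*(-206) = 20188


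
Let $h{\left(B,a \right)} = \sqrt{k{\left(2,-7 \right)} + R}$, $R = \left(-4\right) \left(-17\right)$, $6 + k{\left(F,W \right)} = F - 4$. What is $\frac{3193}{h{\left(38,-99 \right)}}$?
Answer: $\frac{3193 \sqrt{15}}{30} \approx 412.21$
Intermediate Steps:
$k{\left(F,W \right)} = -10 + F$ ($k{\left(F,W \right)} = -6 + \left(F - 4\right) = -6 + \left(-4 + F\right) = -10 + F$)
$R = 68$
$h{\left(B,a \right)} = 2 \sqrt{15}$ ($h{\left(B,a \right)} = \sqrt{\left(-10 + 2\right) + 68} = \sqrt{-8 + 68} = \sqrt{60} = 2 \sqrt{15}$)
$\frac{3193}{h{\left(38,-99 \right)}} = \frac{3193}{2 \sqrt{15}} = 3193 \frac{\sqrt{15}}{30} = \frac{3193 \sqrt{15}}{30}$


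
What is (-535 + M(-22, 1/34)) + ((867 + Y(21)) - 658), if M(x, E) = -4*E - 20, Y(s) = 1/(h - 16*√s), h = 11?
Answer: -30920607/89335 - 16*√21/5255 ≈ -346.13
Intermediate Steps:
Y(s) = 1/(11 - 16*√s)
M(x, E) = -20 - 4*E
(-535 + M(-22, 1/34)) + ((867 + Y(21)) - 658) = (-535 + (-20 - 4/34)) + ((867 - 1/(-11 + 16*√21)) - 658) = (-535 + (-20 - 4*1/34)) + (209 - 1/(-11 + 16*√21)) = (-535 + (-20 - 2/17)) + (209 - 1/(-11 + 16*√21)) = (-535 - 342/17) + (209 - 1/(-11 + 16*√21)) = -9437/17 + (209 - 1/(-11 + 16*√21)) = -5884/17 - 1/(-11 + 16*√21)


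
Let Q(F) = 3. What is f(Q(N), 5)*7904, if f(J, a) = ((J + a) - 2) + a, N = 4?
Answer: 86944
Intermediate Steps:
f(J, a) = -2 + J + 2*a (f(J, a) = (-2 + J + a) + a = -2 + J + 2*a)
f(Q(N), 5)*7904 = (-2 + 3 + 2*5)*7904 = (-2 + 3 + 10)*7904 = 11*7904 = 86944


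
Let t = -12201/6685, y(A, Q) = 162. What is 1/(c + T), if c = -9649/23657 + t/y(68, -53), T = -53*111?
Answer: -1219991490/7177721279317 ≈ -0.00016997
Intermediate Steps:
t = -1743/955 (t = -12201*1/6685 = -1743/955 ≈ -1.8251)
T = -5883
c = -511343647/1219991490 (c = -9649/23657 - 1743/955/162 = -9649*1/23657 - 1743/955*1/162 = -9649/23657 - 581/51570 = -511343647/1219991490 ≈ -0.41914)
1/(c + T) = 1/(-511343647/1219991490 - 5883) = 1/(-7177721279317/1219991490) = -1219991490/7177721279317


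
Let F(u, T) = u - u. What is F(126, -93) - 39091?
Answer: -39091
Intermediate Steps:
F(u, T) = 0
F(126, -93) - 39091 = 0 - 39091 = -39091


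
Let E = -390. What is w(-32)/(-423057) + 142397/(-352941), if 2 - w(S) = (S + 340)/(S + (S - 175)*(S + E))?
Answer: -876752935563619/2173068522524019 ≈ -0.40346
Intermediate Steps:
w(S) = 2 - (340 + S)/(S + (-390 + S)*(-175 + S)) (w(S) = 2 - (S + 340)/(S + (S - 175)*(S - 390)) = 2 - (340 + S)/(S + (-175 + S)*(-390 + S)) = 2 - (340 + S)/(S + (-390 + S)*(-175 + S)))
w(-32)/(-423057) + 142397/(-352941) = ((136160 - 1129*(-32) + 2*(-32)**2)/(68250 + (-32)**2 - 564*(-32)))/(-423057) + 142397/(-352941) = ((136160 + 36128 + 2*1024)/(68250 + 1024 + 18048))*(-1/423057) + 142397*(-1/352941) = ((136160 + 36128 + 2048)/87322)*(-1/423057) - 142397/352941 = ((1/87322)*174336)*(-1/423057) - 142397/352941 = (87168/43661)*(-1/423057) - 142397/352941 = -29056/6157030559 - 142397/352941 = -876752935563619/2173068522524019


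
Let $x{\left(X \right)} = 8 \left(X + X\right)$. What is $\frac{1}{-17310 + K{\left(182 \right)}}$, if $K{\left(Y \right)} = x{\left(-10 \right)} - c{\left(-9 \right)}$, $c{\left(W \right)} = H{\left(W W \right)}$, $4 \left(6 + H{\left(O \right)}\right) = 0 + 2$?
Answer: $- \frac{2}{34929} \approx -5.7259 \cdot 10^{-5}$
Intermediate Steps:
$x{\left(X \right)} = 16 X$ ($x{\left(X \right)} = 8 \cdot 2 X = 16 X$)
$H{\left(O \right)} = - \frac{11}{2}$ ($H{\left(O \right)} = -6 + \frac{0 + 2}{4} = -6 + \frac{1}{4} \cdot 2 = -6 + \frac{1}{2} = - \frac{11}{2}$)
$c{\left(W \right)} = - \frac{11}{2}$
$K{\left(Y \right)} = - \frac{309}{2}$ ($K{\left(Y \right)} = 16 \left(-10\right) - - \frac{11}{2} = -160 + \frac{11}{2} = - \frac{309}{2}$)
$\frac{1}{-17310 + K{\left(182 \right)}} = \frac{1}{-17310 - \frac{309}{2}} = \frac{1}{- \frac{34929}{2}} = - \frac{2}{34929}$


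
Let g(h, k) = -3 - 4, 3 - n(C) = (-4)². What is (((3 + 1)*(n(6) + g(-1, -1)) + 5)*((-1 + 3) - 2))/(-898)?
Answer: 0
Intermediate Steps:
n(C) = -13 (n(C) = 3 - 1*(-4)² = 3 - 1*16 = 3 - 16 = -13)
g(h, k) = -7
(((3 + 1)*(n(6) + g(-1, -1)) + 5)*((-1 + 3) - 2))/(-898) = (((3 + 1)*(-13 - 7) + 5)*((-1 + 3) - 2))/(-898) = ((4*(-20) + 5)*(2 - 2))*(-1/898) = ((-80 + 5)*0)*(-1/898) = -75*0*(-1/898) = 0*(-1/898) = 0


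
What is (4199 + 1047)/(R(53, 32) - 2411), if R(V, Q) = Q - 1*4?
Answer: -5246/2383 ≈ -2.2014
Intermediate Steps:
R(V, Q) = -4 + Q (R(V, Q) = Q - 4 = -4 + Q)
(4199 + 1047)/(R(53, 32) - 2411) = (4199 + 1047)/((-4 + 32) - 2411) = 5246/(28 - 2411) = 5246/(-2383) = 5246*(-1/2383) = -5246/2383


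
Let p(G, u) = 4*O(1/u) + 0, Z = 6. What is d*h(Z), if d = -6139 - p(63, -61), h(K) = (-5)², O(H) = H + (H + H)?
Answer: -9361675/61 ≈ -1.5347e+5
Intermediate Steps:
O(H) = 3*H (O(H) = H + 2*H = 3*H)
h(K) = 25
p(G, u) = 12/u (p(G, u) = 4*(3/u) + 0 = 12/u + 0 = 12/u)
d = -374467/61 (d = -6139 - 12/(-61) = -6139 - 12*(-1)/61 = -6139 - 1*(-12/61) = -6139 + 12/61 = -374467/61 ≈ -6138.8)
d*h(Z) = -374467/61*25 = -9361675/61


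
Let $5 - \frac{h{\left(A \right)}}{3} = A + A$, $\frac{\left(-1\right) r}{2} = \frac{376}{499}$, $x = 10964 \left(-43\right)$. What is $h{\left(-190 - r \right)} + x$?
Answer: $- \frac{234682715}{499} \approx -4.7031 \cdot 10^{5}$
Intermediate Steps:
$x = -471452$
$r = - \frac{752}{499}$ ($r = - 2 \cdot \frac{376}{499} = - 2 \cdot 376 \cdot \frac{1}{499} = \left(-2\right) \frac{376}{499} = - \frac{752}{499} \approx -1.507$)
$h{\left(A \right)} = 15 - 6 A$ ($h{\left(A \right)} = 15 - 3 \left(A + A\right) = 15 - 3 \cdot 2 A = 15 - 6 A$)
$h{\left(-190 - r \right)} + x = \left(15 - 6 \left(-190 - - \frac{752}{499}\right)\right) - 471452 = \left(15 - 6 \left(-190 + \frac{752}{499}\right)\right) - 471452 = \left(15 - - \frac{564348}{499}\right) - 471452 = \left(15 + \frac{564348}{499}\right) - 471452 = \frac{571833}{499} - 471452 = - \frac{234682715}{499}$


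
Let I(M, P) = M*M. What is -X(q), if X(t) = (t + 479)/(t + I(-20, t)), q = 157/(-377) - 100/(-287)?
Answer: -51819962/43272241 ≈ -1.1975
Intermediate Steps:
I(M, P) = M**2
q = -7359/108199 (q = 157*(-1/377) - 100*(-1/287) = -157/377 + 100/287 = -7359/108199 ≈ -0.068014)
X(t) = (479 + t)/(400 + t) (X(t) = (t + 479)/(t + (-20)**2) = (479 + t)/(t + 400) = (479 + t)/(400 + t))
-X(q) = -(479 - 7359/108199)/(400 - 7359/108199) = -51819962/(43272241/108199*108199) = -108199*51819962/(43272241*108199) = -1*51819962/43272241 = -51819962/43272241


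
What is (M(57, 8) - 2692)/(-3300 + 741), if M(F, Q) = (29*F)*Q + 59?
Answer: -10591/2559 ≈ -4.1387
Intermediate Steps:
M(F, Q) = 59 + 29*F*Q (M(F, Q) = 29*F*Q + 59 = 59 + 29*F*Q)
(M(57, 8) - 2692)/(-3300 + 741) = ((59 + 29*57*8) - 2692)/(-3300 + 741) = ((59 + 13224) - 2692)/(-2559) = (13283 - 2692)*(-1/2559) = 10591*(-1/2559) = -10591/2559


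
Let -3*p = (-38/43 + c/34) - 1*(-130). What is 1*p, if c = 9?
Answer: -189155/4386 ≈ -43.127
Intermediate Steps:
p = -189155/4386 (p = -((-38/43 + 9/34) - 1*(-130))/3 = -((-38*1/43 + 9*(1/34)) + 130)/3 = -((-38/43 + 9/34) + 130)/3 = -(-905/1462 + 130)/3 = -1/3*189155/1462 = -189155/4386 ≈ -43.127)
1*p = 1*(-189155/4386) = -189155/4386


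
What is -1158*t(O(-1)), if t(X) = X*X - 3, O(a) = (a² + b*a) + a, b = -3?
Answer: -6948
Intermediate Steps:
O(a) = a² - 2*a (O(a) = (a² - 3*a) + a = a² - 2*a)
t(X) = -3 + X² (t(X) = X² - 3 = -3 + X²)
-1158*t(O(-1)) = -1158*(-3 + (-(-2 - 1))²) = -1158*(-3 + (-1*(-3))²) = -1158*(-3 + 3²) = -1158*(-3 + 9) = -1158*6 = -6948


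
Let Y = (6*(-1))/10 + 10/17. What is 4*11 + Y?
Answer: 3739/85 ≈ 43.988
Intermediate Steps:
Y = -1/85 (Y = -6*1/10 + 10*(1/17) = -3/5 + 10/17 = -1/85 ≈ -0.011765)
4*11 + Y = 4*11 - 1/85 = 44 - 1/85 = 3739/85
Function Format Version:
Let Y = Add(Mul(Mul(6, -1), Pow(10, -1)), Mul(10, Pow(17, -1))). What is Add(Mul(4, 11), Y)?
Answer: Rational(3739, 85) ≈ 43.988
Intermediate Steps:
Y = Rational(-1, 85) (Y = Add(Mul(-6, Rational(1, 10)), Mul(10, Rational(1, 17))) = Add(Rational(-3, 5), Rational(10, 17)) = Rational(-1, 85) ≈ -0.011765)
Add(Mul(4, 11), Y) = Add(Mul(4, 11), Rational(-1, 85)) = Add(44, Rational(-1, 85)) = Rational(3739, 85)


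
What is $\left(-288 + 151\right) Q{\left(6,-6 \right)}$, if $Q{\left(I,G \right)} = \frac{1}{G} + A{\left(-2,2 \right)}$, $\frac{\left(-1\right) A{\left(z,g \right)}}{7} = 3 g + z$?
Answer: $\frac{23153}{6} \approx 3858.8$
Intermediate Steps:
$A{\left(z,g \right)} = - 21 g - 7 z$ ($A{\left(z,g \right)} = - 7 \left(3 g + z\right) = - 7 \left(z + 3 g\right) = - 21 g - 7 z$)
$Q{\left(I,G \right)} = -28 + \frac{1}{G}$ ($Q{\left(I,G \right)} = \frac{1}{G} - 28 = -28 + \frac{1}{G}$)
$\left(-288 + 151\right) Q{\left(6,-6 \right)} = \left(-288 + 151\right) \left(-28 + \frac{1}{-6}\right) = - 137 \left(-28 - \frac{1}{6}\right) = \left(-137\right) \left(- \frac{169}{6}\right) = \frac{23153}{6}$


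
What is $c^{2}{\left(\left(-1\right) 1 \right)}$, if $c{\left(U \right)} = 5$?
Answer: $25$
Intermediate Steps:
$c^{2}{\left(\left(-1\right) 1 \right)} = 5^{2} = 25$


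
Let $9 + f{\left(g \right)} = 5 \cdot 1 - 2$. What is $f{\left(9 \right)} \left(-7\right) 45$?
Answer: $1890$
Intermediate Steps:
$f{\left(g \right)} = -6$ ($f{\left(g \right)} = -9 + \left(5 \cdot 1 - 2\right) = -9 + \left(5 - 2\right) = -9 + 3 = -6$)
$f{\left(9 \right)} \left(-7\right) 45 = \left(-6\right) \left(-7\right) 45 = 42 \cdot 45 = 1890$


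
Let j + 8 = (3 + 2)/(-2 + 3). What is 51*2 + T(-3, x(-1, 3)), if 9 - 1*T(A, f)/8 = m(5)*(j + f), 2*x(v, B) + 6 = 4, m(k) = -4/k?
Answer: 742/5 ≈ 148.40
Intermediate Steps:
x(v, B) = -1 (x(v, B) = -3 + (½)*4 = -3 + 2 = -1)
j = -3 (j = -8 + (3 + 2)/(-2 + 3) = -8 + 5/1 = -8 + 5*1 = -8 + 5 = -3)
T(A, f) = 264/5 + 32*f/5 (T(A, f) = 72 - 8*(-4/5)*(-3 + f) = 72 - 8*(-4*⅕)*(-3 + f) = 72 - (-32)*(-3 + f)/5 = 72 - 8*(12/5 - 4*f/5) = 72 + (-96/5 + 32*f/5) = 264/5 + 32*f/5)
51*2 + T(-3, x(-1, 3)) = 51*2 + (264/5 + (32/5)*(-1)) = 102 + (264/5 - 32/5) = 102 + 232/5 = 742/5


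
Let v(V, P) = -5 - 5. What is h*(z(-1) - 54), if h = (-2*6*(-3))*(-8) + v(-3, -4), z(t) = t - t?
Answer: 16092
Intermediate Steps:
v(V, P) = -10
z(t) = 0
h = -298 (h = (-2*6*(-3))*(-8) - 10 = -12*(-3)*(-8) - 10 = 36*(-8) - 10 = -288 - 10 = -298)
h*(z(-1) - 54) = -298*(0 - 54) = -298*(-54) = 16092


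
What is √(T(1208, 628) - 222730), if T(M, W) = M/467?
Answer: 3*I*√5397155426/467 ≈ 471.94*I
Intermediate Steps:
T(M, W) = M/467 (T(M, W) = M*(1/467) = M/467)
√(T(1208, 628) - 222730) = √((1/467)*1208 - 222730) = √(1208/467 - 222730) = √(-104013702/467) = 3*I*√5397155426/467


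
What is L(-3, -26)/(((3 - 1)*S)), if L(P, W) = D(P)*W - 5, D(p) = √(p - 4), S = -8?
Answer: 5/16 + 13*I*√7/8 ≈ 0.3125 + 4.2993*I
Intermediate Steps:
D(p) = √(-4 + p)
L(P, W) = -5 + W*√(-4 + P) (L(P, W) = √(-4 + P)*W - 5 = W*√(-4 + P) - 5 = -5 + W*√(-4 + P))
L(-3, -26)/(((3 - 1)*S)) = (-5 - 26*√(-4 - 3))/(((3 - 1)*(-8))) = (-5 - 26*I*√7)/((2*(-8))) = (-5 - 26*I*√7)/(-16) = (-5 - 26*I*√7)*(-1/16) = 5/16 + 13*I*√7/8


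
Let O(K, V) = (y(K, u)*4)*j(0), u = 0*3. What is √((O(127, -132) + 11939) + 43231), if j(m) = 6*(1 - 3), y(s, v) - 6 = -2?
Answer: 7*√1122 ≈ 234.47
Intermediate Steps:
u = 0
y(s, v) = 4 (y(s, v) = 6 - 2 = 4)
j(m) = -12 (j(m) = 6*(-2) = -12)
O(K, V) = -192 (O(K, V) = (4*4)*(-12) = 16*(-12) = -192)
√((O(127, -132) + 11939) + 43231) = √((-192 + 11939) + 43231) = √(11747 + 43231) = √54978 = 7*√1122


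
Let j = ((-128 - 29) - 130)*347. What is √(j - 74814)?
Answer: I*√174403 ≈ 417.62*I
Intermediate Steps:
j = -99589 (j = (-157 - 130)*347 = -287*347 = -99589)
√(j - 74814) = √(-99589 - 74814) = √(-174403) = I*√174403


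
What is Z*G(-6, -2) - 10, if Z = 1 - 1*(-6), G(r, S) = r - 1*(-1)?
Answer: -45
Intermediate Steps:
G(r, S) = 1 + r (G(r, S) = r + 1 = 1 + r)
Z = 7 (Z = 1 + 6 = 7)
Z*G(-6, -2) - 10 = 7*(1 - 6) - 10 = 7*(-5) - 10 = -35 - 10 = -45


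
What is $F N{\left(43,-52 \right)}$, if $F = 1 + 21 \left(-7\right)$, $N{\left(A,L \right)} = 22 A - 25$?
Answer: $-134466$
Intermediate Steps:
$N{\left(A,L \right)} = -25 + 22 A$
$F = -146$ ($F = 1 - 147 = -146$)
$F N{\left(43,-52 \right)} = - 146 \left(-25 + 22 \cdot 43\right) = - 146 \left(-25 + 946\right) = \left(-146\right) 921 = -134466$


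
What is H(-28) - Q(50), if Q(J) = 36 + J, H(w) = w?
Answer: -114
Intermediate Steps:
H(-28) - Q(50) = -28 - (36 + 50) = -28 - 1*86 = -28 - 86 = -114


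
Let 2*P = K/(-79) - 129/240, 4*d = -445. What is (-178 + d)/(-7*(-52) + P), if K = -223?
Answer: -281240/355031 ≈ -0.79216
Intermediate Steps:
d = -445/4 (d = (1/4)*(-445) = -445/4 ≈ -111.25)
P = 14443/12640 (P = (-223/(-79) - 129/240)/2 = (-223*(-1/79) - 129*1/240)/2 = (223/79 - 43/80)/2 = (1/2)*(14443/6320) = 14443/12640 ≈ 1.1426)
(-178 + d)/(-7*(-52) + P) = (-178 - 445/4)/(-7*(-52) + 14443/12640) = -1157/(4*(364 + 14443/12640)) = -1157/(4*4615403/12640) = -1157/4*12640/4615403 = -281240/355031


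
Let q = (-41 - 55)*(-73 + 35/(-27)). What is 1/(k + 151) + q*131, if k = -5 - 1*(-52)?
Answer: 20555705/22 ≈ 9.3435e+5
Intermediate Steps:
k = 47 (k = -5 + 52 = 47)
q = 64192/9 (q = -96*(-73 + 35*(-1/27)) = -96*(-73 - 35/27) = -96*(-2006/27) = 64192/9 ≈ 7132.4)
1/(k + 151) + q*131 = 1/(47 + 151) + (64192/9)*131 = 1/198 + 8409152/9 = 20555705/22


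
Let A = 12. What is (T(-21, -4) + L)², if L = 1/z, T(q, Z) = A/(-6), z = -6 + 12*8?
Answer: 32041/8100 ≈ 3.9557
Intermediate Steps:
z = 90 (z = -6 + 96 = 90)
T(q, Z) = -2 (T(q, Z) = 12/(-6) = 12*(-⅙) = -2)
L = 1/90 ≈ 0.011111
(T(-21, -4) + L)² = (-2 + 1/90)² = (-179/90)² = 32041/8100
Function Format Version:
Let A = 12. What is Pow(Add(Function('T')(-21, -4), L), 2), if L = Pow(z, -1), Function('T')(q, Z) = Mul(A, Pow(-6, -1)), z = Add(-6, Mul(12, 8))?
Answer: Rational(32041, 8100) ≈ 3.9557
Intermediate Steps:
z = 90 (z = Add(-6, 96) = 90)
Function('T')(q, Z) = -2 (Function('T')(q, Z) = Mul(12, Pow(-6, -1)) = Mul(12, Rational(-1, 6)) = -2)
L = Rational(1, 90) (L = Pow(90, -1) = Rational(1, 90) ≈ 0.011111)
Pow(Add(Function('T')(-21, -4), L), 2) = Pow(Add(-2, Rational(1, 90)), 2) = Pow(Rational(-179, 90), 2) = Rational(32041, 8100)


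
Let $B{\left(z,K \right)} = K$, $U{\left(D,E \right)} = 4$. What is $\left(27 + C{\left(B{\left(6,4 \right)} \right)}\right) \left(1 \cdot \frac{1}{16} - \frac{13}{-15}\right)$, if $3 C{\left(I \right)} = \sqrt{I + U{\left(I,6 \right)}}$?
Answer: $\frac{2007}{80} + \frac{223 \sqrt{2}}{360} \approx 25.964$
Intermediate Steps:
$C{\left(I \right)} = \frac{\sqrt{4 + I}}{3}$ ($C{\left(I \right)} = \frac{\sqrt{I + 4}}{3} = \frac{\sqrt{4 + I}}{3}$)
$\left(27 + C{\left(B{\left(6,4 \right)} \right)}\right) \left(1 \cdot \frac{1}{16} - \frac{13}{-15}\right) = \left(27 + \frac{\sqrt{4 + 4}}{3}\right) \left(1 \cdot \frac{1}{16} - \frac{13}{-15}\right) = \left(27 + \frac{\sqrt{8}}{3}\right) \left(1 \cdot \frac{1}{16} - - \frac{13}{15}\right) = \left(27 + \frac{2 \sqrt{2}}{3}\right) \left(\frac{1}{16} + \frac{13}{15}\right) = \left(27 + \frac{2 \sqrt{2}}{3}\right) \frac{223}{240} = \frac{2007}{80} + \frac{223 \sqrt{2}}{360}$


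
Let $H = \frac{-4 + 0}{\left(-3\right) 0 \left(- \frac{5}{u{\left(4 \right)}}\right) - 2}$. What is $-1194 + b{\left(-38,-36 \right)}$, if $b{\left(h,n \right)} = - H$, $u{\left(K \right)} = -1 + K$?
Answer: $-1196$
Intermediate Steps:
$H = 2$ ($H = \frac{-4 + 0}{\left(-3\right) 0 \left(- \frac{5}{-1 + 4}\right) - 2} = - \frac{4}{0 \left(- \frac{5}{3}\right) - 2} = - \frac{4}{0 - 2} = - \frac{4}{-2} = \left(-4\right) \left(- \frac{1}{2}\right) = 2$)
$b{\left(h,n \right)} = -2$ ($b{\left(h,n \right)} = \left(-1\right) 2 = -2$)
$-1194 + b{\left(-38,-36 \right)} = -1194 - 2 = -1196$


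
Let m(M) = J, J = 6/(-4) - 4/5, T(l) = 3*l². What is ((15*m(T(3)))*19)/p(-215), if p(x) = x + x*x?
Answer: -1311/92020 ≈ -0.014247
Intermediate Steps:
J = -23/10 (J = 6*(-¼) - 4*⅕ = -3/2 - ⅘ = -23/10 ≈ -2.3000)
m(M) = -23/10
p(x) = x + x²
((15*m(T(3)))*19)/p(-215) = ((15*(-23/10))*19)/((-215*(1 - 215))) = (-69/2*19)/((-215*(-214))) = -1311/2/46010 = -1311/2*1/46010 = -1311/92020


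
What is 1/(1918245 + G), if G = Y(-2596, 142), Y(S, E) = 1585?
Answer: 1/1919830 ≈ 5.2088e-7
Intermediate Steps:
G = 1585
1/(1918245 + G) = 1/(1918245 + 1585) = 1/1919830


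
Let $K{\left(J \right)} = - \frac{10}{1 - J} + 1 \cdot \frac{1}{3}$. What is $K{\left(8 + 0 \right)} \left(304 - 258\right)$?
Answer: $\frac{1702}{21} \approx 81.048$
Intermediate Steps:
$K{\left(J \right)} = \frac{1}{3} - \frac{10}{1 - J}$ ($K{\left(J \right)} = - \frac{10}{1 - J} + 1 \cdot \frac{1}{3} = - \frac{10}{1 - J} + \frac{1}{3} = \frac{1}{3} - \frac{10}{1 - J}$)
$K{\left(8 + 0 \right)} \left(304 - 258\right) = \frac{29 + \left(8 + 0\right)}{3 \left(-1 + \left(8 + 0\right)\right)} \left(304 - 258\right) = \frac{29 + 8}{3 \left(-1 + 8\right)} 46 = \frac{1}{3} \cdot \frac{1}{7} \cdot 37 \cdot 46 = \frac{37}{21} \cdot 46 = \frac{1702}{21}$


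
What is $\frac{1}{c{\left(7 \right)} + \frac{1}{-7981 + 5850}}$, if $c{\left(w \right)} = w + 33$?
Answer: $\frac{2131}{85239} \approx 0.025$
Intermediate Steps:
$c{\left(w \right)} = 33 + w$
$\frac{1}{c{\left(7 \right)} + \frac{1}{-7981 + 5850}} = \frac{1}{\left(33 + 7\right) + \frac{1}{-7981 + 5850}} = \frac{1}{40 + \frac{1}{-2131}} = \frac{1}{40 - \frac{1}{2131}} = \frac{1}{\frac{85239}{2131}} = \frac{2131}{85239}$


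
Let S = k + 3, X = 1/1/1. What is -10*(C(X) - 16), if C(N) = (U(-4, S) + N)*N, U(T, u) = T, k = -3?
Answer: 190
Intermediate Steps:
X = 1 (X = 1/1 = 1*1 = 1)
S = 0 (S = -3 + 3 = 0)
C(N) = N*(-4 + N) (C(N) = (-4 + N)*N = N*(-4 + N))
-10*(C(X) - 16) = -10*(1*(-4 + 1) - 16) = -10*(1*(-3) - 16) = -10*(-3 - 16) = -10*(-19) = 190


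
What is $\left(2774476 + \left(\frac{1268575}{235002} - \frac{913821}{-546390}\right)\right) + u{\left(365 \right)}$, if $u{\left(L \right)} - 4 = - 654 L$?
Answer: $\frac{9044464748491597}{3566742855} \approx 2.5358 \cdot 10^{6}$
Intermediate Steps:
$u{\left(L \right)} = 4 - 654 L$
$\left(2774476 + \left(\frac{1268575}{235002} - \frac{913821}{-546390}\right)\right) + u{\left(365 \right)} = \left(2774476 + \left(\frac{1268575}{235002} - \frac{913821}{-546390}\right)\right) + \left(4 - 238710\right) = \left(2774476 + \left(1268575 \cdot \frac{1}{235002} - - \frac{304607}{182130}\right)\right) + \left(4 - 238710\right) = \left(2774476 + \left(\frac{1268575}{235002} + \frac{304607}{182130}\right)\right) - 238706 = \left(2774476 + \frac{25219068247}{3566742855}\right) - 238706 = \frac{9895867668437227}{3566742855} - 238706 = \frac{9044464748491597}{3566742855}$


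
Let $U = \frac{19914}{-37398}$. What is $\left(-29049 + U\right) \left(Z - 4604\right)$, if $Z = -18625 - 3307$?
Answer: $\frac{4804760370496}{6233} \approx 7.7086 \cdot 10^{8}$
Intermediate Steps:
$U = - \frac{3319}{6233}$ ($U = 19914 \left(- \frac{1}{37398}\right) = - \frac{3319}{6233} \approx -0.53249$)
$Z = -21932$
$\left(-29049 + U\right) \left(Z - 4604\right) = \left(-29049 - \frac{3319}{6233}\right) \left(-21932 - 4604\right) = \left(- \frac{181065736}{6233}\right) \left(-26536\right) = \frac{4804760370496}{6233}$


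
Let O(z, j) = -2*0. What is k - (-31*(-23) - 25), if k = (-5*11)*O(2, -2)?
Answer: -688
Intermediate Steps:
O(z, j) = 0
k = 0 (k = -5*11*0 = -55*0 = 0)
k - (-31*(-23) - 25) = 0 - (-31*(-23) - 25) = 0 - (713 - 25) = 0 - 1*688 = 0 - 688 = -688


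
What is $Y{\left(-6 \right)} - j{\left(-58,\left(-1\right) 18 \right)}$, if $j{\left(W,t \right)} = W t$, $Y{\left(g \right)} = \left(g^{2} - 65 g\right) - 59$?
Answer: $-677$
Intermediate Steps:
$Y{\left(g \right)} = -59 + g^{2} - 65 g$
$Y{\left(-6 \right)} - j{\left(-58,\left(-1\right) 18 \right)} = \left(-59 + \left(-6\right)^{2} - -390\right) - - 58 \left(\left(-1\right) 18\right) = \left(-59 + 36 + 390\right) - \left(-58\right) \left(-18\right) = 367 - 1044 = -677$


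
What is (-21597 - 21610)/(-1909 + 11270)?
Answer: -43207/9361 ≈ -4.6156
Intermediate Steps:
(-21597 - 21610)/(-1909 + 11270) = -43207/9361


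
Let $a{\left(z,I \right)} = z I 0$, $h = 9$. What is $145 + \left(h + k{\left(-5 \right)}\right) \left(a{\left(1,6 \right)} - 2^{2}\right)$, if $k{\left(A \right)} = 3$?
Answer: $97$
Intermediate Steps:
$a{\left(z,I \right)} = 0$ ($a{\left(z,I \right)} = I z 0 = 0$)
$145 + \left(h + k{\left(-5 \right)}\right) \left(a{\left(1,6 \right)} - 2^{2}\right) = 145 + \left(9 + 3\right) \left(0 - 2^{2}\right) = 145 + 12 \left(0 - 4\right) = 145 + 12 \left(-4\right) = 145 - 48 = 97$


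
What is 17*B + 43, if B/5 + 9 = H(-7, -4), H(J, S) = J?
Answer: -1317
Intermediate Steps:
B = -80 (B = -45 + 5*(-7) = -45 - 35 = -80)
17*B + 43 = 17*(-80) + 43 = -1360 + 43 = -1317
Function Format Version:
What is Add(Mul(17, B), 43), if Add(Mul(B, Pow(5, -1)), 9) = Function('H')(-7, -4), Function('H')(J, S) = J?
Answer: -1317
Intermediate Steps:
B = -80 (B = Add(-45, Mul(5, -7)) = Add(-45, -35) = -80)
Add(Mul(17, B), 43) = Add(Mul(17, -80), 43) = Add(-1360, 43) = -1317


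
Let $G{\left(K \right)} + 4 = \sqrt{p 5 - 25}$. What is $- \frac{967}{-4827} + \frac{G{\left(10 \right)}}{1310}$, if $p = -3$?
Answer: $\frac{623731}{3161685} + \frac{i \sqrt{10}}{655} \approx 0.19728 + 0.0048279 i$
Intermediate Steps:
$G{\left(K \right)} = -4 + 2 i \sqrt{10}$ ($G{\left(K \right)} = -4 + \sqrt{\left(-3\right) 5 - 25} = -4 + \sqrt{-15 - 25} = -4 + \sqrt{-40} = -4 + 2 i \sqrt{10}$)
$- \frac{967}{-4827} + \frac{G{\left(10 \right)}}{1310} = - \frac{967}{-4827} + \frac{-4 + 2 i \sqrt{10}}{1310} = \left(-967\right) \left(- \frac{1}{4827}\right) + \left(-4 + 2 i \sqrt{10}\right) \frac{1}{1310} = \frac{967}{4827} - \left(\frac{2}{655} - \frac{i \sqrt{10}}{655}\right) = \frac{623731}{3161685} + \frac{i \sqrt{10}}{655}$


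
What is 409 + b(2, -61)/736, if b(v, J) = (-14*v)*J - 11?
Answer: 302721/736 ≈ 411.31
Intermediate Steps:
b(v, J) = -11 - 14*J*v (b(v, J) = -14*J*v - 11 = -11 - 14*J*v)
409 + b(2, -61)/736 = 409 + (-11 - 14*(-61)*2)/736 = 409 + (-11 + 1708)*(1/736) = 409 + 1697*(1/736) = 409 + 1697/736 = 302721/736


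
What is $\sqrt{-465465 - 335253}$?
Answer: $i \sqrt{800718} \approx 894.83 i$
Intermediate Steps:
$\sqrt{-465465 - 335253} = \sqrt{-800718} = i \sqrt{800718}$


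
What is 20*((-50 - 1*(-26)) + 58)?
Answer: 680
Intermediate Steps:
20*((-50 - 1*(-26)) + 58) = 20*((-50 + 26) + 58) = 20*(-24 + 58) = 20*34 = 680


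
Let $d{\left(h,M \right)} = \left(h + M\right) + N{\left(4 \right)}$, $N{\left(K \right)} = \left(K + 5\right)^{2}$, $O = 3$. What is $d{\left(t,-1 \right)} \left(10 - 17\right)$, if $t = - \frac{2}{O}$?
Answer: $- \frac{1666}{3} \approx -555.33$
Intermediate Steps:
$t = - \frac{2}{3} \approx -0.66667$
$N{\left(K \right)} = \left(5 + K\right)^{2}$
$d{\left(h,M \right)} = 81 + M + h$ ($d{\left(h,M \right)} = \left(h + M\right) + \left(5 + 4\right)^{2} = \left(M + h\right) + 9^{2} = \left(M + h\right) + 81 = 81 + M + h$)
$d{\left(t,-1 \right)} \left(10 - 17\right) = \left(81 - 1 - \frac{2}{3}\right) \left(10 - 17\right) = \frac{238}{3} \left(-7\right) = - \frac{1666}{3}$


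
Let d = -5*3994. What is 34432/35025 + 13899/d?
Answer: 40158913/139889850 ≈ 0.28708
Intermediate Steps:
d = -19970
34432/35025 + 13899/d = 34432/35025 + 13899/(-19970) = 34432*(1/35025) + 13899*(-1/19970) = 34432/35025 - 13899/19970 = 40158913/139889850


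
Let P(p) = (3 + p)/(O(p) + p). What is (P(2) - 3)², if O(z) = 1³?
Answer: 16/9 ≈ 1.7778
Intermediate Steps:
O(z) = 1
P(p) = (3 + p)/(1 + p)
(P(2) - 3)² = ((3 + 2)/(1 + 2) - 3)² = (5/3 - 3)² = (-4/3)² = 16/9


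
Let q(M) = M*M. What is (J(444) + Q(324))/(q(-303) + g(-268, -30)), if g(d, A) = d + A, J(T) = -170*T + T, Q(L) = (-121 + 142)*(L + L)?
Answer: -61428/91511 ≈ -0.67126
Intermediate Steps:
Q(L) = 42*L (Q(L) = 21*(2*L) = 42*L)
J(T) = -169*T
g(d, A) = A + d
q(M) = M²
(J(444) + Q(324))/(q(-303) + g(-268, -30)) = (-169*444 + 42*324)/((-303)² + (-30 - 268)) = (-75036 + 13608)/(91809 - 298) = -61428/91511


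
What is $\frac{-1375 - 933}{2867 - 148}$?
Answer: $- \frac{2308}{2719} \approx -0.84884$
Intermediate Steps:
$\frac{-1375 - 933}{2867 - 148} = - \frac{2308}{2867 - 148} = - \frac{2308}{2719}$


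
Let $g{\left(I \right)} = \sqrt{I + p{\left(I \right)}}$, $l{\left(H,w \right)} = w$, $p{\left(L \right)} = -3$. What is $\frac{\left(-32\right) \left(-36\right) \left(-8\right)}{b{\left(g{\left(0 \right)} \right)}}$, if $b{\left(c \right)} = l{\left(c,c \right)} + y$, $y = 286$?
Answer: $- \frac{2635776}{81799} + \frac{9216 i \sqrt{3}}{81799} \approx -32.223 + 0.19514 i$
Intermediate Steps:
$g{\left(I \right)} = \sqrt{-3 + I}$ ($g{\left(I \right)} = \sqrt{I - 3} = \sqrt{-3 + I}$)
$b{\left(c \right)} = 286 + c$ ($b{\left(c \right)} = c + 286 = 286 + c$)
$\frac{\left(-32\right) \left(-36\right) \left(-8\right)}{b{\left(g{\left(0 \right)} \right)}} = \frac{\left(-32\right) \left(-36\right) \left(-8\right)}{286 + \sqrt{-3 + 0}} = \frac{1152 \left(-8\right)}{286 + \sqrt{-3}} = - \frac{9216}{286 + i \sqrt{3}}$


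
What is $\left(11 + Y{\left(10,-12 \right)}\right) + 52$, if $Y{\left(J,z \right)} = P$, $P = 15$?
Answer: $78$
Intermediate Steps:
$Y{\left(J,z \right)} = 15$
$\left(11 + Y{\left(10,-12 \right)}\right) + 52 = \left(11 + 15\right) + 52 = 26 + 52 = 78$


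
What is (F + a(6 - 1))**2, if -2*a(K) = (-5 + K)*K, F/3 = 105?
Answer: 99225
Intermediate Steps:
F = 315 (F = 3*105 = 315)
a(K) = -K*(-5 + K)/2 (a(K) = -(-5 + K)*K/2 = -K*(-5 + K)/2)
(F + a(6 - 1))**2 = (315 + (6 - 1)*(5 - (6 - 1))/2)**2 = (315 + (1/2)*5*(5 - 1*5))**2 = (315 + (1/2)*5*(5 - 5))**2 = (315 + (1/2)*5*0)**2 = (315 + 0)**2 = 315**2 = 99225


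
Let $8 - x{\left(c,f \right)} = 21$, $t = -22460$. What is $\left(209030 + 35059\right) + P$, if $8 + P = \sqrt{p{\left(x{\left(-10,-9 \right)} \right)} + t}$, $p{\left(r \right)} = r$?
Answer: $244081 + 3 i \sqrt{2497} \approx 2.4408 \cdot 10^{5} + 149.91 i$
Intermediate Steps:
$x{\left(c,f \right)} = -13$ ($x{\left(c,f \right)} = 8 - 21 = -13$)
$P = -8 + 3 i \sqrt{2497}$ ($P = -8 + \sqrt{-13 - 22460} = -8 + \sqrt{-22473} = -8 + 3 i \sqrt{2497} \approx -8.0 + 149.91 i$)
$\left(209030 + 35059\right) + P = \left(209030 + 35059\right) - \left(8 - 3 i \sqrt{2497}\right) = 244089 - \left(8 - 3 i \sqrt{2497}\right) = 244081 + 3 i \sqrt{2497}$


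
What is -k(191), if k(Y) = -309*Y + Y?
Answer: 58828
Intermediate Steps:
k(Y) = -308*Y
-k(191) = -(-308)*191 = -1*(-58828) = 58828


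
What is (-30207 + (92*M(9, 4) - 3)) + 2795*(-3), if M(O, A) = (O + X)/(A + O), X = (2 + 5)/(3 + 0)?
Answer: -1502077/39 ≈ -38515.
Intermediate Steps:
X = 7/3 ≈ 2.3333
M(O, A) = (7/3 + O)/(A + O) (M(O, A) = (O + 7/3)/(A + O) = (7/3 + O)/(A + O))
(-30207 + (92*M(9, 4) - 3)) + 2795*(-3) = (-30207 + (92*((7/3 + 9)/(4 + 9)) - 3)) + 2795*(-3) = (-30207 + (92*((34/3)/13) - 3)) - 8385 = (-30207 + (92*((1/13)*(34/3)) - 3)) - 8385 = (-30207 + (92*(34/39) - 3)) - 8385 = (-30207 + (3128/39 - 3)) - 8385 = (-30207 + 3011/39) - 8385 = -1175062/39 - 8385 = -1502077/39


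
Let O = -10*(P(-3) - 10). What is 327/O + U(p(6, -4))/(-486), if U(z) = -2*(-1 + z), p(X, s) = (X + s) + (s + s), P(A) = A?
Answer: 78551/31590 ≈ 2.4866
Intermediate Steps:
O = 130 (O = -10*(-3 - 10) = -10*(-13) = 130)
p(X, s) = X + 3*s (p(X, s) = (X + s) + 2*s = X + 3*s)
U(z) = 2 - 2*z
327/O + U(p(6, -4))/(-486) = 327/130 + (2 - 2*(6 + 3*(-4)))/(-486) = 327*(1/130) + (2 - 2*(6 - 12))*(-1/486) = 327/130 + (2 - 2*(-6))*(-1/486) = 327/130 + (2 + 12)*(-1/486) = 327/130 + 14*(-1/486) = 327/130 - 7/243 = 78551/31590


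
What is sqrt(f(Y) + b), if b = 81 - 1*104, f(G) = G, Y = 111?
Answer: 2*sqrt(22) ≈ 9.3808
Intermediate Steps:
b = -23 (b = 81 - 104 = -23)
sqrt(f(Y) + b) = sqrt(111 - 23) = sqrt(88) = 2*sqrt(22)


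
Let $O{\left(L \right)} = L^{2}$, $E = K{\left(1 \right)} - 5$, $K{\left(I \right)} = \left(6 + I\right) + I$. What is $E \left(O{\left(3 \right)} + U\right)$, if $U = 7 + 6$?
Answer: $66$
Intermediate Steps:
$U = 13$
$K{\left(I \right)} = 6 + 2 I$
$E = 3$ ($E = \left(6 + 2 \cdot 1\right) - 5 = \left(6 + 2\right) - 5 = 8 - 5 = 3$)
$E \left(O{\left(3 \right)} + U\right) = 3 \left(3^{2} + 13\right) = 3 \left(9 + 13\right) = 3 \cdot 22 = 66$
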